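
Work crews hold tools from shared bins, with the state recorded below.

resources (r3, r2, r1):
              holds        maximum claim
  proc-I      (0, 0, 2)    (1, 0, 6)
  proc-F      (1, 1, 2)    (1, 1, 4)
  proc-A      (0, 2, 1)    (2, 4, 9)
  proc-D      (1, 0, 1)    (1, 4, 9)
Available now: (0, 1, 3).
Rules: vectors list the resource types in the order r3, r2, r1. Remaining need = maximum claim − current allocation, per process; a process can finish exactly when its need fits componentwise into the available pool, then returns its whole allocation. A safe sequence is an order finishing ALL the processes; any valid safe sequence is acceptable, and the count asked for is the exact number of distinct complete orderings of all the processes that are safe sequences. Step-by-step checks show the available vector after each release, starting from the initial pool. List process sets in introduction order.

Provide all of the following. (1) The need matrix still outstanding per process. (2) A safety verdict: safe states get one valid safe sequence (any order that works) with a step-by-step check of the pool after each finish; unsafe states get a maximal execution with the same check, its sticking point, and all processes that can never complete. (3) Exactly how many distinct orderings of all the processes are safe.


(1) Outstanding need per process (order r3, r2, r1):
  proc-I: (1, 0, 4)
  proc-F: (0, 0, 2)
  proc-A: (2, 2, 8)
  proc-D: (0, 4, 8)
(2) The state is UNSAFE.
Key observation: the wall is r1: completing proc-F, proc-I brings the pool only to (1, 2, 7), and all the rest need more.
A maximal execution: proc-F, proc-I — then nothing else fits. Verifying each step:
  pool = (0, 1, 3)
  proc-F: need (0, 0, 2) fits (0, 1, 3); releases (1, 1, 2), pool now (1, 2, 5)
  proc-I: need (1, 0, 4) fits (1, 2, 5); releases (0, 0, 2), pool now (1, 2, 7)
  blocked: proc-A wants (2, 2, 8), pool (1, 2, 7) — not enough r3 and r1
  blocked: proc-D wants (0, 4, 8), pool (1, 2, 7) — not enough r2 and r1
Permanently blocked: proc-A and proc-D.
(3) Exactly 0 of the possible complete orderings are safe sequences.


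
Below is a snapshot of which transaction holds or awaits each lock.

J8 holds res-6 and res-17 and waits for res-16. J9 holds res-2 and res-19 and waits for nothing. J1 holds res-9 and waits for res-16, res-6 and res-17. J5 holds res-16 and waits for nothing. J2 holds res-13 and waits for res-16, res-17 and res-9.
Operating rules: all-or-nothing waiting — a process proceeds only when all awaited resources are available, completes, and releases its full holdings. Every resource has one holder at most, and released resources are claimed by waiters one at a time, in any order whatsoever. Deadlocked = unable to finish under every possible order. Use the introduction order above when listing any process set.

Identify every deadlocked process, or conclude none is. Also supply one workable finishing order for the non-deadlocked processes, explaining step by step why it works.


No process is deadlocked.
Key observation: there is no circular wait here — follow any chain and it reaches a process that is free to run now.
The rest can finish in the order J9, J5, J8, J1, J2.
Verifying each step:
  run J9 (it waits on nothing); releases res-2 and res-19
  run J5 (it waits on nothing); releases res-16
  J8 waits on res-16 — all released -> runs and releases res-6 and res-17
  J1 waits on res-16, res-6 and res-17 — all released -> runs and releases res-9
  J2 waits on res-16, res-17 and res-9 — all released -> runs and releases res-13


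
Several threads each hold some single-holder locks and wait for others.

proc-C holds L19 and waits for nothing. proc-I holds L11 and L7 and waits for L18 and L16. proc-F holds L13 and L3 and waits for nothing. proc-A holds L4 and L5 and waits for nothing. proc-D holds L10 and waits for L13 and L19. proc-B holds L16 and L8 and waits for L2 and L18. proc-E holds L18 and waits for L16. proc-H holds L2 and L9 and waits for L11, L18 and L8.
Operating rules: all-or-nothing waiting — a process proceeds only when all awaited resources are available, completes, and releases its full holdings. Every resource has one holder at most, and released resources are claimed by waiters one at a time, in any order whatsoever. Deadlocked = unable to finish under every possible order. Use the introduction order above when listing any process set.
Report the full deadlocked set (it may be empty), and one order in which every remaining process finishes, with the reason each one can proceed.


Deadlocked: proc-I, proc-B, proc-E and proc-H.
Key observation: the knot is the closed ring of waits proc-B -> proc-E -> proc-B; proc-I and proc-H are caught in further circular waits.
A valid finishing order for the others: proc-C, proc-F, proc-D, proc-A.
Walking it through:
  run proc-C (it waits on nothing); releases L19
  run proc-F (it waits on nothing); releases L13 and L3
  proc-D waits on L13 and L19 — all released -> runs and releases L10
  run proc-A (it waits on nothing); releases L4 and L5


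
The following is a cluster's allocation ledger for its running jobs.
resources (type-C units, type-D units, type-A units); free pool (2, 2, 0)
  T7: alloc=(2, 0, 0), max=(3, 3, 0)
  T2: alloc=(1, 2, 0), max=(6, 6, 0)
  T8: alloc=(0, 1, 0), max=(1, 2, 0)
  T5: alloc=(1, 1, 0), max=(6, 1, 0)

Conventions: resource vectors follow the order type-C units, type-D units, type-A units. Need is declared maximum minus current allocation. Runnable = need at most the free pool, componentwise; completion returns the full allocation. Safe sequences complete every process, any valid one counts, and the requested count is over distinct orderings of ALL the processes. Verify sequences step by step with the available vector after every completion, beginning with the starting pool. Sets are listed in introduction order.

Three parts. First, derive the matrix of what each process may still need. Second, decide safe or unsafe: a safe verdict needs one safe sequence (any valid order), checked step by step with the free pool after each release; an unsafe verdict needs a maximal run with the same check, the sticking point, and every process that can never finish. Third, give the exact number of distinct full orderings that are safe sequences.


(1) Outstanding need per process (order type-C units, type-D units, type-A units):
  T7: (1, 3, 0)
  T2: (5, 4, 0)
  T8: (1, 1, 0)
  T5: (5, 0, 0)
(2) The state is UNSAFE.
Key observation: the wall is type-C units: completing T8, T7 brings the pool only to (4, 3, 0), and all the rest need more.
The run T8, T7 cannot be extended any further. Check, step by step:
  pool = (2, 2, 0)
  run T8 (needs (1, 1, 0), free (2, 2, 0)); after release of (0, 1, 0) the pool is (2, 3, 0)
  run T7 (needs (1, 3, 0), free (2, 3, 0)); after release of (2, 0, 0) the pool is (4, 3, 0)
  T2 still needs (5, 4, 0) but only (4, 3, 0) is free — short on type-C units and type-D units
  T5 still needs (5, 0, 0) but only (4, 3, 0) is free — short on type-C units
Never able to finish: T2 and T5.
(3) Precisely 0 of the possible complete orderings are safe sequences.


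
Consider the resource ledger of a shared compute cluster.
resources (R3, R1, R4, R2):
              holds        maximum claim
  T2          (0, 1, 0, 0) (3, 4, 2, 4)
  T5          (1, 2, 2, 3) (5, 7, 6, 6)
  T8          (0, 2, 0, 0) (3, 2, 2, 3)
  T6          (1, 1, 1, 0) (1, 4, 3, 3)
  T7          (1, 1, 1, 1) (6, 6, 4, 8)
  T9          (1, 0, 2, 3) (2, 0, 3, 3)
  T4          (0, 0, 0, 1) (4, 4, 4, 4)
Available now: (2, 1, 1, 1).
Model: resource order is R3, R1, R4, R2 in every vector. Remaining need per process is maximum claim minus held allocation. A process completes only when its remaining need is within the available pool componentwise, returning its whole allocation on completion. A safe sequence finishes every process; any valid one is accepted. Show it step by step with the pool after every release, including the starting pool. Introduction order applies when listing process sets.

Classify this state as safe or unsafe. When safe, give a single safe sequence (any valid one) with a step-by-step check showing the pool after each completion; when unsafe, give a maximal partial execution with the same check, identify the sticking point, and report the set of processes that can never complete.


SAFE. One safe sequence: T9, T8, T2, T6, T5, T7, T4.
Key observation: reading the order forward, T9 is the first process whose need (1, 0, 1, 0) meets the free pool (2, 1, 1, 1) exactly on a resource it requests.
Check, step by step:
  pool = (2, 1, 1, 1)
  run T9 (needs (1, 0, 1, 0), free (2, 1, 1, 1)); after release of (1, 0, 2, 3) the pool is (3, 1, 3, 4)
  run T8 (needs (3, 0, 2, 3), free (3, 1, 3, 4)); after release of (0, 2, 0, 0) the pool is (3, 3, 3, 4)
  run T2 (needs (3, 3, 2, 4), free (3, 3, 3, 4)); after release of (0, 1, 0, 0) the pool is (3, 4, 3, 4)
  run T6 (needs (0, 3, 2, 3), free (3, 4, 3, 4)); after release of (1, 1, 1, 0) the pool is (4, 5, 4, 4)
  run T5 (needs (4, 5, 4, 3), free (4, 5, 4, 4)); after release of (1, 2, 2, 3) the pool is (5, 7, 6, 7)
  run T7 (needs (5, 5, 3, 7), free (5, 7, 6, 7)); after release of (1, 1, 1, 1) the pool is (6, 8, 7, 8)
  run T4 (needs (4, 4, 4, 3), free (6, 8, 7, 8)); after release of (0, 0, 0, 1) the pool is (6, 8, 7, 9)


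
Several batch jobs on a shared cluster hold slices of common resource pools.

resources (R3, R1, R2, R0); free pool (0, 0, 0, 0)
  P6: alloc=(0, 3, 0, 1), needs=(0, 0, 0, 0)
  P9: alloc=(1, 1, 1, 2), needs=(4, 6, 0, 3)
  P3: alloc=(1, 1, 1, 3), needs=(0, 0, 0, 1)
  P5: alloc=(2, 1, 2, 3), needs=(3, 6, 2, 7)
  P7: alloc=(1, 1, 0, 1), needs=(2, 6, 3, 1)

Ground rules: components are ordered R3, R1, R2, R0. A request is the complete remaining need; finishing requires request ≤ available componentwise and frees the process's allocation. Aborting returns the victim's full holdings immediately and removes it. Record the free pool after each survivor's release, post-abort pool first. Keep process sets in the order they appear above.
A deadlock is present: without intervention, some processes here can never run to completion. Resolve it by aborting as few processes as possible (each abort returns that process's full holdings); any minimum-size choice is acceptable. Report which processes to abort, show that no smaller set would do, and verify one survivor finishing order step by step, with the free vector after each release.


Abort P9 and P7.
Key observation: no ordering could ever have run P5 before the abort of P9 and P7; with (2, 2, 1, 3) back in the pool it fits at step 3.
Minimality, checking each single-abort alternative: P6 alone leaves P9 blocked (short on R3 and R1); P9 alone leaves P5 blocked (short on R3, R1 and R0); P3 alone leaves P9 blocked (short on R3 and R1); P5 alone leaves P9 blocked (short on R3 and R1); P7 alone leaves P9 blocked (short on R3 and R1).
One survivor order: P3, P6, P5. Check, step by step (post-abort pool first):
  pool = (2, 2, 1, 3)
  P3: need (0, 0, 0, 1) fits (2, 2, 1, 3); releases (1, 1, 1, 3), pool now (3, 3, 2, 6)
  P6: need (0, 0, 0, 0) fits (3, 3, 2, 6); releases (0, 3, 0, 1), pool now (3, 6, 2, 7)
  P5: need (3, 6, 2, 7) fits (3, 6, 2, 7); releases (2, 1, 2, 3), pool now (5, 7, 4, 10)


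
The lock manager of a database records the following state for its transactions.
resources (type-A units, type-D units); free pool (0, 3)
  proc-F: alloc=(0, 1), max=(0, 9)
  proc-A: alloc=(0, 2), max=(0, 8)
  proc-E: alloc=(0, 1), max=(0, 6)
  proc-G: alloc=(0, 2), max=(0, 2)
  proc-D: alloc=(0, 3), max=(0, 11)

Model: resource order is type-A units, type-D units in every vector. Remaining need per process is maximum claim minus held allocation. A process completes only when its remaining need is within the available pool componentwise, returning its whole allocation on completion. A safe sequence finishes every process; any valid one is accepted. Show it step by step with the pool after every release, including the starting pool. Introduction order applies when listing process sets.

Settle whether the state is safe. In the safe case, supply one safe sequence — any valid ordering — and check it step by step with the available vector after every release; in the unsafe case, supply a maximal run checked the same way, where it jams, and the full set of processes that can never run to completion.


The state is SAFE; one workable sequence: proc-G, proc-E, proc-A, proc-F, proc-D.
Key observation: at proc-E the run first touches a limit — (0, 5) against (0, 5), exact on a resource it actually requests.
Check, step by step:
  pool = (0, 3)
  run proc-G (needs (0, 0), free (0, 3)); after release of (0, 2) the pool is (0, 5)
  run proc-E (needs (0, 5), free (0, 5)); after release of (0, 1) the pool is (0, 6)
  run proc-A (needs (0, 6), free (0, 6)); after release of (0, 2) the pool is (0, 8)
  run proc-F (needs (0, 8), free (0, 8)); after release of (0, 1) the pool is (0, 9)
  run proc-D (needs (0, 8), free (0, 9)); after release of (0, 3) the pool is (0, 12)


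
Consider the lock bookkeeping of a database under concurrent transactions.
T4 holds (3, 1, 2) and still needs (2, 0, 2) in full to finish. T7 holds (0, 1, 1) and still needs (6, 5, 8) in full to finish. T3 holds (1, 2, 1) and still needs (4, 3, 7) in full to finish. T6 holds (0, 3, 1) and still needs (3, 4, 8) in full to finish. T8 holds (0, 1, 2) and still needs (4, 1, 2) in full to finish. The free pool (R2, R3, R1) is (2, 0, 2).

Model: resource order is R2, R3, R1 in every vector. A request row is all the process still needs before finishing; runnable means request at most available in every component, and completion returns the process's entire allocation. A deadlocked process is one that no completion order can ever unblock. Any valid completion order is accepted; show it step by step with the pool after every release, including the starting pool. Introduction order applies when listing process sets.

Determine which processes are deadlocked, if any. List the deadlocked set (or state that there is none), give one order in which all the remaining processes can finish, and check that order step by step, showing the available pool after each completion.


The deadlocked set is T7, T3 and T6.
Key observation: T4, T8 can finish, but then (5, 2, 6) is all there is, and the blocked group's R3 demands exceed it.
A valid finishing order for the others: T4, T8. Step-by-step check:
  pool = (2, 0, 2)
  T4: need (2, 0, 2) fits (2, 0, 2); releases (3, 1, 2), pool now (5, 1, 4)
  T8: need (4, 1, 2) fits (5, 1, 4); releases (0, 1, 2), pool now (5, 2, 6)
The blocked processes can never fit:
  blocked: T7 wants (6, 5, 8), pool (5, 2, 6) — not enough R2, R3 and R1
  blocked: T3 wants (4, 3, 7), pool (5, 2, 6) — not enough R3 and R1
  blocked: T6 wants (3, 4, 8), pool (5, 2, 6) — not enough R3 and R1


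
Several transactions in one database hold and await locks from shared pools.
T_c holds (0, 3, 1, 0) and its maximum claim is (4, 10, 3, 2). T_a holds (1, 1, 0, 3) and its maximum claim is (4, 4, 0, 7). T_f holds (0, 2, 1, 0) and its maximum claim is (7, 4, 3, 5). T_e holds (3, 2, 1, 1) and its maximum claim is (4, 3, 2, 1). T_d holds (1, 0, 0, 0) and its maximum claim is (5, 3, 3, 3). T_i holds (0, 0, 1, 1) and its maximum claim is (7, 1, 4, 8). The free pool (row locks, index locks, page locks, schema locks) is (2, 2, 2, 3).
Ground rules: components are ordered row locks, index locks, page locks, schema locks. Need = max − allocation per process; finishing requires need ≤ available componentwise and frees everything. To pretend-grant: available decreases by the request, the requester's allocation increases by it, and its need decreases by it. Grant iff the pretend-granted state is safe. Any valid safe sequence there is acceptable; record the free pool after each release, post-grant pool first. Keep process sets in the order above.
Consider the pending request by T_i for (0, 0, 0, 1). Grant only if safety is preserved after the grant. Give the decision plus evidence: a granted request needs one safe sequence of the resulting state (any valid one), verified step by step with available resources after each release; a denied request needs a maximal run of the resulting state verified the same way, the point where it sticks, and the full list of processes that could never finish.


DENY — the pretend-granted state is unsafe.
Key observation: after T_e, T_d the pool peaks at (6, 4, 3, 3), and each blocked process is short somewhere: T_c on index locks; T_a on schema locks; T_f on row locks, schema locks; T_i on row locks, schema locks.
On the post-grant state, T_e, T_d is a maximal run — nothing extends it. Walking it through:
  pool = (2, 2, 2, 2)
  T_e: need (1, 1, 1, 0) fits (2, 2, 2, 2); releases (3, 2, 1, 1), pool now (5, 4, 3, 3)
  T_d: need (4, 3, 3, 3) fits (5, 4, 3, 3); releases (1, 0, 0, 0), pool now (6, 4, 3, 3)
  T_c still needs (4, 7, 2, 2) but only (6, 4, 3, 3) is free — short on index locks
  T_a still needs (3, 3, 0, 4) but only (6, 4, 3, 3) is free — short on schema locks
  T_f still needs (7, 2, 2, 5) but only (6, 4, 3, 3) is free — short on row locks and schema locks
  T_i still needs (7, 1, 3, 6) but only (6, 4, 3, 3) is free — short on row locks and schema locks
Post-grant, the permanently blocked set is T_c, T_a, T_f and T_i.


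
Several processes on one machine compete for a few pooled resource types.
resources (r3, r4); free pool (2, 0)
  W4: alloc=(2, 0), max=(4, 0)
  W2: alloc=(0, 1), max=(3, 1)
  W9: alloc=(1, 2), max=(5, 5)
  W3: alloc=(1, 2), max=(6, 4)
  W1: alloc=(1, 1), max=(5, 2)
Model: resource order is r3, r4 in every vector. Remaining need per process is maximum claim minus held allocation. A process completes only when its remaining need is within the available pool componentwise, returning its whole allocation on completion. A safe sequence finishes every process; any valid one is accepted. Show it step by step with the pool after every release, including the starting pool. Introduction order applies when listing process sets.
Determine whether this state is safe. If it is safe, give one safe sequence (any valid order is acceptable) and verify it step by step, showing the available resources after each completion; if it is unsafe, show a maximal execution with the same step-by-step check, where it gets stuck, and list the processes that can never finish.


SAFE — a valid safe sequence is W4, W2, W1, W3, W9.
Key observation: W4 is the earliest step where a requested resource binds exactly: need (2, 0), pool (2, 0) at its turn.
Check, step by step:
  pool = (2, 0)
  run W4 (needs (2, 0), free (2, 0)); after release of (2, 0) the pool is (4, 0)
  run W2 (needs (3, 0), free (4, 0)); after release of (0, 1) the pool is (4, 1)
  run W1 (needs (4, 1), free (4, 1)); after release of (1, 1) the pool is (5, 2)
  run W3 (needs (5, 2), free (5, 2)); after release of (1, 2) the pool is (6, 4)
  run W9 (needs (4, 3), free (6, 4)); after release of (1, 2) the pool is (7, 6)


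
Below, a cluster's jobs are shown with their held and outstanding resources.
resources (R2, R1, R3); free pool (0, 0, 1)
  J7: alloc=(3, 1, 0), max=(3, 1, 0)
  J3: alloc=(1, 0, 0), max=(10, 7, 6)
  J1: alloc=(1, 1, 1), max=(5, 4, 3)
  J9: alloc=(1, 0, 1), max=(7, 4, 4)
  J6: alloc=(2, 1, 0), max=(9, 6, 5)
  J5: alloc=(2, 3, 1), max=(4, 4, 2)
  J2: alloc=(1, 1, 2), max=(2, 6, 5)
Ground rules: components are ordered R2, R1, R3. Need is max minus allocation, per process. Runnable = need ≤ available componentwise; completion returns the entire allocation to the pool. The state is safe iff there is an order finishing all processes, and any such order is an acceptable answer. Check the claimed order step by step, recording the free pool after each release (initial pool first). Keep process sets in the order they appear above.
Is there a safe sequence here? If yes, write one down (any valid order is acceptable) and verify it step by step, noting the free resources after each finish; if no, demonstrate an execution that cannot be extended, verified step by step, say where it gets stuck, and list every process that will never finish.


SAFE — a valid safe sequence is J7, J5, J1, J2, J9, J6, J3.
Key observation: J5 is the earliest step where a requested resource binds exactly: need (2, 1, 1), pool (3, 1, 1) at its turn.
Verifying each step:
  pool = (0, 0, 1)
  J7 needs (0, 0, 0) <= (0, 0, 1) -> finishes; pool += (3, 1, 0) = (3, 1, 1)
  J5 needs (2, 1, 1) <= (3, 1, 1) -> finishes; pool += (2, 3, 1) = (5, 4, 2)
  J1 needs (4, 3, 2) <= (5, 4, 2) -> finishes; pool += (1, 1, 1) = (6, 5, 3)
  J2 needs (1, 5, 3) <= (6, 5, 3) -> finishes; pool += (1, 1, 2) = (7, 6, 5)
  J9 needs (6, 4, 3) <= (7, 6, 5) -> finishes; pool += (1, 0, 1) = (8, 6, 6)
  J6 needs (7, 5, 5) <= (8, 6, 6) -> finishes; pool += (2, 1, 0) = (10, 7, 6)
  J3 needs (9, 7, 6) <= (10, 7, 6) -> finishes; pool += (1, 0, 0) = (11, 7, 6)


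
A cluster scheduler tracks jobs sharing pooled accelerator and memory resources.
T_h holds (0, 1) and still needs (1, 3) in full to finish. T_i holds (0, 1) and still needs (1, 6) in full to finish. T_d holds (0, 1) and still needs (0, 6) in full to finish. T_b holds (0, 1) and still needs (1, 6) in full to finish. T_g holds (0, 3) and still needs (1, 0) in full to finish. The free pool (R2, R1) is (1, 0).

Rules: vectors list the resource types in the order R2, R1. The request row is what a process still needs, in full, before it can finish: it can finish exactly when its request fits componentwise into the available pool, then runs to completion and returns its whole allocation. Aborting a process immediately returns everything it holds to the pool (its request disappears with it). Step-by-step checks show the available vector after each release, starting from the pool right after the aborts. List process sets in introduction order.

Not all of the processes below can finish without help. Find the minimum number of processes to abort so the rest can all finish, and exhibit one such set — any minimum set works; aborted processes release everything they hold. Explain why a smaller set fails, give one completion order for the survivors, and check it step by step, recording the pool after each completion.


Minimum abort set: T_i and T_b.
Key observation: before aborting T_i and T_b, T_d was permanently blocked — no order could ever run it; afterwards it completes at step 3.
No one abort is enough; case by case: T_h alone leaves T_i blocked (short on R1); T_i alone leaves T_d blocked (short on R1); T_d alone leaves T_i blocked (short on R1); T_b alone leaves T_i blocked (short on R1); T_g alone leaves T_i blocked (short on R1).
Survivors finish in the order: T_g, T_h, T_d. Check, step by step (pool after the aborts first):
  pool = (1, 2)
  T_g: need (1, 0) fits (1, 2); releases (0, 3), pool now (1, 5)
  T_h: need (1, 3) fits (1, 5); releases (0, 1), pool now (1, 6)
  T_d: need (0, 6) fits (1, 6); releases (0, 1), pool now (1, 7)


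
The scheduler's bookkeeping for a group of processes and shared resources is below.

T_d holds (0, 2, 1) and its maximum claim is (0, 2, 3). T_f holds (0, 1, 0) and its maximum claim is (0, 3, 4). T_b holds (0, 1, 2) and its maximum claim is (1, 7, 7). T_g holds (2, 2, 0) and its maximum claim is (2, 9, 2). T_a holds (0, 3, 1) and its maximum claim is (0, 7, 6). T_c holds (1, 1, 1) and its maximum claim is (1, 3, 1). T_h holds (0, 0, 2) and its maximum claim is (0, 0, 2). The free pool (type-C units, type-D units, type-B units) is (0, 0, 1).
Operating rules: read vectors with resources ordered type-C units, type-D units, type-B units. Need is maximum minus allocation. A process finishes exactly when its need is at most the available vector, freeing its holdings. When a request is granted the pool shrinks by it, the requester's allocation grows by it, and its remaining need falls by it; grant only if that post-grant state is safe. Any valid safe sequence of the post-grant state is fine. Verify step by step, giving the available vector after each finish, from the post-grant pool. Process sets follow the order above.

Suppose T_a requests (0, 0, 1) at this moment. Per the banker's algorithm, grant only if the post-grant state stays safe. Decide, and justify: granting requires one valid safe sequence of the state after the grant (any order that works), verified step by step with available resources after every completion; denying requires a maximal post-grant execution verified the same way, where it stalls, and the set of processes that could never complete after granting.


GRANT — the state after the grant stays safe, e.g. via T_h, T_d, T_c, T_f, T_a, T_g, T_b.
Key observation: after the grant the pool drops to (0, 0, 0), which still lets T_h finish first and unwind the rest.
Step-by-step check of the post-grant state:
  pool = (0, 0, 0)
  run T_h (needs (0, 0, 0), free (0, 0, 0)); after release of (0, 0, 2) the pool is (0, 0, 2)
  run T_d (needs (0, 0, 2), free (0, 0, 2)); after release of (0, 2, 1) the pool is (0, 2, 3)
  run T_c (needs (0, 2, 0), free (0, 2, 3)); after release of (1, 1, 1) the pool is (1, 3, 4)
  run T_f (needs (0, 2, 4), free (1, 3, 4)); after release of (0, 1, 0) the pool is (1, 4, 4)
  run T_a (needs (0, 4, 4), free (1, 4, 4)); after release of (0, 3, 2) the pool is (1, 7, 6)
  run T_g (needs (0, 7, 2), free (1, 7, 6)); after release of (2, 2, 0) the pool is (3, 9, 6)
  run T_b (needs (1, 6, 5), free (3, 9, 6)); after release of (0, 1, 2) the pool is (3, 10, 8)


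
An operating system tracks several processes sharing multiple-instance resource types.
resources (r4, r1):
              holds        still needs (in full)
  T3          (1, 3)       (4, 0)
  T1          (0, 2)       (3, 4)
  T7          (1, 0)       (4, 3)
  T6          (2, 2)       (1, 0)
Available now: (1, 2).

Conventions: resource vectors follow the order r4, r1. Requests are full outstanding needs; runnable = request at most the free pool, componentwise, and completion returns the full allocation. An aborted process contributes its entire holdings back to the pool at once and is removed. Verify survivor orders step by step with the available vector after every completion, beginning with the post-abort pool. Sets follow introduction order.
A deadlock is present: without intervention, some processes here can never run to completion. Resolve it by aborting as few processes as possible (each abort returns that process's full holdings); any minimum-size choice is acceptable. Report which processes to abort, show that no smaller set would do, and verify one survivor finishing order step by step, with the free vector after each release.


The answer: abort T3.
Key observation: aborting T3 returns (1, 3), and T7 — hopeless before — runs at step 3 with the returned capacity in the pool.
Minimality: the empty abort set fails — the state is deadlocked as it stands.
Survivors finish in the order: T6, T1, T7. Step-by-step check (pool after the aborts first):
  pool = (2, 5)
  T6 needs (1, 0) <= (2, 5) -> finishes; pool += (2, 2) = (4, 7)
  T1 needs (3, 4) <= (4, 7) -> finishes; pool += (0, 2) = (4, 9)
  T7 needs (4, 3) <= (4, 9) -> finishes; pool += (1, 0) = (5, 9)


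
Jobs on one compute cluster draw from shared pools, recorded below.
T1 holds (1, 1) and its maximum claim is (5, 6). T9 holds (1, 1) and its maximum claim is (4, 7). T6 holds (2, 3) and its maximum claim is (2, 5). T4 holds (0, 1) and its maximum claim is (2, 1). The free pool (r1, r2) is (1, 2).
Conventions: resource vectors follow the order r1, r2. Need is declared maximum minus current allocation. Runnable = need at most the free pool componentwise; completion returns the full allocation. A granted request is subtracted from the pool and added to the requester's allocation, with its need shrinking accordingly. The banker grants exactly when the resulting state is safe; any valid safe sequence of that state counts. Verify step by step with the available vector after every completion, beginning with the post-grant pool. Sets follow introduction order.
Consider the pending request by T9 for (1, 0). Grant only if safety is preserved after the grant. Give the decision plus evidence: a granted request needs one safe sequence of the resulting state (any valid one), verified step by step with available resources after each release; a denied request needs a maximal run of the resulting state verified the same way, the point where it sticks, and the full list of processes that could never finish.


GRANT. The post-grant state is safe; one safe sequence: T6, T4, T9, T1.
Key observation: post-grant, (0, 2) remains, and an order beginning with T6 completes everyone.
Check on the post-grant state, step by step:
  pool = (0, 2)
  T6 needs (0, 2) <= (0, 2) -> finishes; pool += (2, 3) = (2, 5)
  T4 needs (2, 0) <= (2, 5) -> finishes; pool += (0, 1) = (2, 6)
  T9 needs (2, 6) <= (2, 6) -> finishes; pool += (2, 1) = (4, 7)
  T1 needs (4, 5) <= (4, 7) -> finishes; pool += (1, 1) = (5, 8)


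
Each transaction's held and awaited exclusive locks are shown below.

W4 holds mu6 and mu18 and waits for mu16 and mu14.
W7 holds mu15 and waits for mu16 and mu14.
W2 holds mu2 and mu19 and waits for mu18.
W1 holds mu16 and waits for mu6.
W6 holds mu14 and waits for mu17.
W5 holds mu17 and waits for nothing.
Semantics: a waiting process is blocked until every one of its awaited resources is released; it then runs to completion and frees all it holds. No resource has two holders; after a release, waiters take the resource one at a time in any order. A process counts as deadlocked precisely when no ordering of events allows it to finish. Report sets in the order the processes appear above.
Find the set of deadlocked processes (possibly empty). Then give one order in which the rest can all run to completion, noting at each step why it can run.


The deadlocked set is W4, W7, W2 and W1.
Key observation: the knot is the closed ring of waits W4 -> W1 -> W4; W7 and W2 wait into the deadlock from upstream.
A valid finishing order for the others: W5, W6.
Step-by-step check:
  W5 waits on nothing -> runs at once and releases mu17
  W6: everything it awaited (mu17) is free; runs, freeing mu14


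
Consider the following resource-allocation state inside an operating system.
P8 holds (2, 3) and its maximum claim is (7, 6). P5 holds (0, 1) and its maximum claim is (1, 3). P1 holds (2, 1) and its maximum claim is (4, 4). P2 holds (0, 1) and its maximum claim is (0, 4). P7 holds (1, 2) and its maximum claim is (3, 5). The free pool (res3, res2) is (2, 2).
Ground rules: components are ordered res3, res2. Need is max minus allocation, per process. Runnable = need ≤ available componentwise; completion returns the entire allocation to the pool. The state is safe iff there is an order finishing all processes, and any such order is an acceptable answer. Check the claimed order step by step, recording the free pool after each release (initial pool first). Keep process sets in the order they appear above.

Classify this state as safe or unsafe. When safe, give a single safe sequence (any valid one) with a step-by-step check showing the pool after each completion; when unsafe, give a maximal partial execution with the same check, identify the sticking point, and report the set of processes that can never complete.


SAFE — a valid safe sequence is P5, P2, P7, P1, P8.
Key observation: P5 marks the first exact bind of the order: its need (1, 2) fits the free (2, 2) with zero slack on a requested resource.
Walking it through:
  pool = (2, 2)
  P5: need (1, 2) fits (2, 2); releases (0, 1), pool now (2, 3)
  P2: need (0, 3) fits (2, 3); releases (0, 1), pool now (2, 4)
  P7: need (2, 3) fits (2, 4); releases (1, 2), pool now (3, 6)
  P1: need (2, 3) fits (3, 6); releases (2, 1), pool now (5, 7)
  P8: need (5, 3) fits (5, 7); releases (2, 3), pool now (7, 10)


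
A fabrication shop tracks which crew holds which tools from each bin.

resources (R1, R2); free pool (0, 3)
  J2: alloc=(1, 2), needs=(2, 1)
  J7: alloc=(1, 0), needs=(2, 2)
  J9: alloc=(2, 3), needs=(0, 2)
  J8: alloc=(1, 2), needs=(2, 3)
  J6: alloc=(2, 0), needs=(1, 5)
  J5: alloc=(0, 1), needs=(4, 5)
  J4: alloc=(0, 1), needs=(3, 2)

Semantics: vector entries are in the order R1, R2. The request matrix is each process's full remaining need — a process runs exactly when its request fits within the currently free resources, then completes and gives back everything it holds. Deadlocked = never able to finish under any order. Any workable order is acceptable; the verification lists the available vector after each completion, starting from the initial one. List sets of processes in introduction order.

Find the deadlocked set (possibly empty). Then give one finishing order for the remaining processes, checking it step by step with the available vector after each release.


The deadlocked set is empty.
Key observation: starting with J9, each completion frees enough for the next — no one is permanently blocked.
A valid finishing order for the others: J9, J2, J7, J8, J6, J5, J4. Check, step by step:
  pool = (0, 3)
  J9 needs (0, 2) <= (0, 3) -> finishes; pool += (2, 3) = (2, 6)
  J2 needs (2, 1) <= (2, 6) -> finishes; pool += (1, 2) = (3, 8)
  J7 needs (2, 2) <= (3, 8) -> finishes; pool += (1, 0) = (4, 8)
  J8 needs (2, 3) <= (4, 8) -> finishes; pool += (1, 2) = (5, 10)
  J6 needs (1, 5) <= (5, 10) -> finishes; pool += (2, 0) = (7, 10)
  J5 needs (4, 5) <= (7, 10) -> finishes; pool += (0, 1) = (7, 11)
  J4 needs (3, 2) <= (7, 11) -> finishes; pool += (0, 1) = (7, 12)


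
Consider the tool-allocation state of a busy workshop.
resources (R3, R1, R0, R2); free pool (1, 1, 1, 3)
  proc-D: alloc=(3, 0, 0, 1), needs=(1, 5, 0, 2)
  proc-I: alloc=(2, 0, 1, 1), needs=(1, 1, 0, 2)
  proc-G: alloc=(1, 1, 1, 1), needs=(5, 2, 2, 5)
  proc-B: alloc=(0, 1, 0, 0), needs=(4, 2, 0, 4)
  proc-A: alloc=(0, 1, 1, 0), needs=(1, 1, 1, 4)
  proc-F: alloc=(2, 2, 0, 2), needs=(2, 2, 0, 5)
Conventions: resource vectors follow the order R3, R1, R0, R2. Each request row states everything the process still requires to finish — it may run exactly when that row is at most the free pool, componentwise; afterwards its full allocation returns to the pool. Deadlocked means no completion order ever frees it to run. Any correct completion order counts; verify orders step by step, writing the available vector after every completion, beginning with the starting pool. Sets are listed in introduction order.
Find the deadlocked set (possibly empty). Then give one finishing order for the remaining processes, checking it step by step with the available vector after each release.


The deadlocked set is proc-D, proc-G, proc-B and proc-F.
Key observation: after proc-I, proc-A the pool peaks at (3, 2, 3, 4), and each blocked process is short somewhere: proc-D on R1; proc-G on R3, R2; proc-B on R3; proc-F on R2.
A valid finishing order for the others: proc-I, proc-A. Step-by-step check:
  pool = (1, 1, 1, 3)
  proc-I: need (1, 1, 0, 2) fits (1, 1, 1, 3); releases (2, 0, 1, 1), pool now (3, 1, 2, 4)
  proc-A: need (1, 1, 1, 4) fits (3, 1, 2, 4); releases (0, 1, 1, 0), pool now (3, 2, 3, 4)
The stuck group stays short no matter what:
  proc-D cannot run: need (1, 5, 0, 2) vs free (3, 2, 3, 4) (insufficient R1)
  proc-G cannot run: need (5, 2, 2, 5) vs free (3, 2, 3, 4) (insufficient R3 and R2)
  proc-B cannot run: need (4, 2, 0, 4) vs free (3, 2, 3, 4) (insufficient R3)
  proc-F cannot run: need (2, 2, 0, 5) vs free (3, 2, 3, 4) (insufficient R2)


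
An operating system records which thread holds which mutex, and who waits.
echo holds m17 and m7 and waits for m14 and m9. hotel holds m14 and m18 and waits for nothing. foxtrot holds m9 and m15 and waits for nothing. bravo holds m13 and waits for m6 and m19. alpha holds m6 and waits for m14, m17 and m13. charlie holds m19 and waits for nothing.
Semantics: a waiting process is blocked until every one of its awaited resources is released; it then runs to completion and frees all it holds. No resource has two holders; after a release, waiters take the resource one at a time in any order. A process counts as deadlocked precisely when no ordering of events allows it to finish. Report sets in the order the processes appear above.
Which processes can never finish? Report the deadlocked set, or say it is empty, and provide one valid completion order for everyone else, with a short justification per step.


Deadlocked set: bravo and alpha.
Key observation: the knot is the closed ring of waits bravo -> alpha -> bravo; no other process is dragged down with it.
The rest can finish in the order foxtrot, hotel, charlie, echo.
Check, step by step:
  foxtrot waits on nothing -> runs at once and releases m9 and m15
  hotel waits on nothing -> runs at once and releases m14 and m18
  charlie waits on nothing -> runs at once and releases m19
  echo waits on m14 and m9 — all released -> runs and releases m17 and m7


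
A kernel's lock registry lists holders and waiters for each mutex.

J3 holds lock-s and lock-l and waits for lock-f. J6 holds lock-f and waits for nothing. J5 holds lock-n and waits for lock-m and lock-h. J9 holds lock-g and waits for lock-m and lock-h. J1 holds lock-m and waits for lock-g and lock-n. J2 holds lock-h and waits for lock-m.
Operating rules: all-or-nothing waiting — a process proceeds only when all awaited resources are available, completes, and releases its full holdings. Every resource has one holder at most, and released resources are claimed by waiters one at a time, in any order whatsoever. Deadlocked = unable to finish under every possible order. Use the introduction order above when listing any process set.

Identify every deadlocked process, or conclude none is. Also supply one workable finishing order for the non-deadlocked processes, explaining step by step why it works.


Deadlocked set: J5, J9, J1 and J2.
Key observation: nobody on the ring J5 -> J1 -> J5 can start until another member finishes, which never happens; J9 and J2 are caught in further circular waits.
A valid finishing order for the others: J6, J3.
Verifying each step:
  run J6 (it waits on nothing); releases lock-f
  J3 waits on lock-f — all released -> runs and releases lock-s and lock-l


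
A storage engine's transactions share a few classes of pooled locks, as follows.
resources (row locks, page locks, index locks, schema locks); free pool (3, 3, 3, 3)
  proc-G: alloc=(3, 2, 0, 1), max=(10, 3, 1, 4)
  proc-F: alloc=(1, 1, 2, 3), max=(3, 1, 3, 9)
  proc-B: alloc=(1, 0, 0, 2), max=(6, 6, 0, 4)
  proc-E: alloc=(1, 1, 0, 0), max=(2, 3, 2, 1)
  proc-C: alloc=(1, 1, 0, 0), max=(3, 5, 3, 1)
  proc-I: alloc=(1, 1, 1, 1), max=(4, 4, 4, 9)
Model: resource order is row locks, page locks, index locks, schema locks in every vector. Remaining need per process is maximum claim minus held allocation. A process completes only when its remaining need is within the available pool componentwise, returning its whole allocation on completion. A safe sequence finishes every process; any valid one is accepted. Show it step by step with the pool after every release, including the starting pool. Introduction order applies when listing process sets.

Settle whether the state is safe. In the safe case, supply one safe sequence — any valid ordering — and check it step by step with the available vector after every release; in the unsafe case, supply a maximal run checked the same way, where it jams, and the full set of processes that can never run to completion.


The state is UNSAFE.
Key observation: after proc-E, proc-C the pool peaks at (5, 5, 3, 3), and each blocked process is short somewhere: proc-G on row locks; proc-F on schema locks; proc-B on page locks; proc-I on schema locks.
The run proc-E, proc-C cannot be extended any further. Check, step by step:
  pool = (3, 3, 3, 3)
  proc-E: need (1, 2, 2, 1) fits (3, 3, 3, 3); releases (1, 1, 0, 0), pool now (4, 4, 3, 3)
  proc-C: need (2, 4, 3, 1) fits (4, 4, 3, 3); releases (1, 1, 0, 0), pool now (5, 5, 3, 3)
  blocked: proc-G wants (7, 1, 1, 3), pool (5, 5, 3, 3) — not enough row locks
  blocked: proc-F wants (2, 0, 1, 6), pool (5, 5, 3, 3) — not enough schema locks
  blocked: proc-B wants (5, 6, 0, 2), pool (5, 5, 3, 3) — not enough page locks
  blocked: proc-I wants (3, 3, 3, 8), pool (5, 5, 3, 3) — not enough schema locks
Permanently blocked: proc-G, proc-F, proc-B and proc-I.
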